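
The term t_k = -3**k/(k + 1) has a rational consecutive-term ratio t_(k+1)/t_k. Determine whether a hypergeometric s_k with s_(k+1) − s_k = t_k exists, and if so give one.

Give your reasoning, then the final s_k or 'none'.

r(k) = 3*(k + 1)/(k + 2) after simplifying.
A = 3*k + 3, B = k + 2, C = 1.
Set up (3*k + 3)·f(k+1) − (k + 1)·f(k) − (1) = 0.
deg f ≤ -1 (via 1,1,0).
d = -1 < 0 ⇒ no nonzero polynomial f; not summable.

not Gosper-summable; s_k does not exist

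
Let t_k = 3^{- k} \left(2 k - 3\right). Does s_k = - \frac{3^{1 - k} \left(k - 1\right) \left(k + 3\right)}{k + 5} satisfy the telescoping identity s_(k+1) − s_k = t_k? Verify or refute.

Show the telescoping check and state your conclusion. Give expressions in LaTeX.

Invalid: residual \frac{4 \cdot 3^{- k} \left(- k^{2} - 5 k + 9\right)}{k^{2} + 11 k + 30} ≠ 0.

s_(k+1) = -k*(k + 4)/(3**k*(k + 6))
s_(k+1) − s_k = (2*k**3 + 15*k**2 + 7*k - 54)/(3**k*(k**2 + 11*k + 30))
(s_(k+1) − s_k) − t_k = 4*(-k**2 - 5*k + 9)/(3**k*(k**2 + 11*k + 30))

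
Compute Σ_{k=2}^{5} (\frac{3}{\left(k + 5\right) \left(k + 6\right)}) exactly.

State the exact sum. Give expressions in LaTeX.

Σ = 12/77

r(k) = (k + 5)/(k + 7) after simplifying.
Factor: A=k + 5; B=k + 7; C=1.
f must satisfy (k + 5)·f(k+1) − (k + 6)·f(k) = 1.
deg f ≤ 1 (via 1,1,0).
Match coefficients ⇒ f(k) = k/5.
So s_k = (B(k−1)f/C)·t_k = (k*(k + 6)/5)·t_k = 3*k/(5*(k + 5)).
Verify: 3/(k**2 + 11*k + 30) matches t_k.
Sum = s_(6) − s_(2); s_(6) = 18/55, s_(2) = 6/35 ⇒ 12/77.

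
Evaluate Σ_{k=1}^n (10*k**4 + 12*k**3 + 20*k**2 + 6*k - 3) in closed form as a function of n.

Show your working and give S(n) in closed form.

The ratio is (10*k**4 + 52*k**3 + 116*k**2 + 122*k + 45)/(10*k**4 + 12*k**3 + 20*k**2 + 6*k - 3).
Normal form (A,B,C) = (1, 1, k**4 + 6*k**3/5 + 2*k**2 + 3*k/5 - 3/10).
Set up (1)·f(k+1) − (1)·f(k) − (k**4 + 6*k**3/5 + 2*k**2 + 3*k/5 - 3/10) = 0.
From deg A=0, deg B=0, deg C=4: d=5.
Solve for f: f(k) = k*(2*k**4 - 2*k**3 + 4*k**2 - 4*k - 3)/10 (degree 5 ≤ 5).
Get s_k = R·t_k = k*(2*k**4 - 2*k**3 + 4*k**2 - 4*k - 3) with R(k) = B(k−1)f(k)/C(k) = k*(2*k**4 - 2*k**3 + 4*k**2 - 4*k - 3)/(10*k**4 + 12*k**3 + 20*k**2 + 6*k - 3).
Check: Δs_k = 10*k**4 + 12*k**3 + 20*k**2 + 6*k - 3. ✓
Evaluate: s_(n+1) = 2*n**5 + 8*n**4 + 16*n**3 + 16*n**2 + 3*n - 3; subtract s_(1) = -3 ⇒ S(n) = n*(2*n**4 + 8*n**3 + 16*n**2 + 16*n + 3).

S(n) = n*(2*n**4 + 8*n**3 + 16*n**2 + 16*n + 3)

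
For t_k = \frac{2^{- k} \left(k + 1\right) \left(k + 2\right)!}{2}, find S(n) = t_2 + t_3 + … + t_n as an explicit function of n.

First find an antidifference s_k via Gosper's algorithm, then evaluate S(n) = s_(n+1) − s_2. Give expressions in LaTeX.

S(n) = -6 + \frac{2^{- n} \left(n + 3\right)!}{2}

t_(k+1)/t_k = (k + 2)*(k + 3)/(2*(k + 1)).
So A=k/2 + 3/2 and B=1, with C=k + 1.
Set up (k/2 + 3/2)·f(k+1) − (1)·f(k) − (k + 1) = 0.
Degrees (1,0,1) ⇒ d ≤ 0.
Match coefficients ⇒ f(k) = 2.
R(k) = B(k−1)·f(k)/C(k) = 2/(k + 1); s_k = R·t_k = factorial(k + 2)/2**k.
Verify: (k + 1)*factorial(k + 2)/(2*2**k) matches t_k.
Telescope: S(n) = s_(n+1) − s_(2) = 2**(-n - 1)*factorial(n + 3) − (6) = -6 + factorial(n + 3)/(2*2**n).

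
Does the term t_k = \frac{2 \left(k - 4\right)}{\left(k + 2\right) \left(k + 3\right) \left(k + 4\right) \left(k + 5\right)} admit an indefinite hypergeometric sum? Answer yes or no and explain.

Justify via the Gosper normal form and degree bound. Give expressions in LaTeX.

Ratio r(k) = (k - 3)*(k + 2)/((k - 4)*(k + 6)).
So A=k + 2 and B=k + 6, with C=k - 4.
Key eq: (k + 2)·f(k+1) = (k + 5)·f(k) + (k - 4).
Bound: deg f ≤ 3.
Solve for f: f(k) = -k*(k**2 + 9*k + 38)/24 (degree 3 ≤ 3).
Get s_k = R·t_k = k*(-k**2 - 9*k - 38)/(12*(k + 2)*(k + 3)*(k + 4)) with R(k) = B(k−1)f(k)/C(k) = -k*(k + 5)*(k**2 + 9*k + 38)/(24*(k - 4)).
Verify: 2*(k - 4)/(k**4 + 14*k**3 + 71*k**2 + 154*k + 120) matches t_k.

Yes. s_k = \frac{k \left(- k^{2} - 9 k - 38\right)}{12 \left(k + 2\right) \left(k + 3\right) \left(k + 4\right)}.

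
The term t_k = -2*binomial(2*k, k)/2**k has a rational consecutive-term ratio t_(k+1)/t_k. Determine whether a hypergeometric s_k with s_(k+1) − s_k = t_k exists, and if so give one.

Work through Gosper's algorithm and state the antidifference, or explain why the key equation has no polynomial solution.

not Gosper-summable; s_k does not exist

Step 1: r(k) = (2*k + 1)/(k + 1).
Take A(k)=2*k + 1, B(k)=k + 1, C(k)=1.
Key eq: (2*k + 1)·f(k+1) = (k)·f(k) + (1).
Degrees (1,1,0) ⇒ d ≤ -1.
d = -1 < 0 ⇒ no nonzero polynomial f; not summable.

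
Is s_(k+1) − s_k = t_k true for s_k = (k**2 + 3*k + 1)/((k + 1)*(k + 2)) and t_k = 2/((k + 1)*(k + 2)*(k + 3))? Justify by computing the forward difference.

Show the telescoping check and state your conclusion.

Valid — Δs_k = t_k.

s_(k+1) = (3*k + (k + 1)**2 + 4)/((k + 2)*(k + 3))
s_(k+1) − s_k = 2/(k**3 + 6*k**2 + 11*k + 6)
(s_(k+1) − s_k) − t_k = 0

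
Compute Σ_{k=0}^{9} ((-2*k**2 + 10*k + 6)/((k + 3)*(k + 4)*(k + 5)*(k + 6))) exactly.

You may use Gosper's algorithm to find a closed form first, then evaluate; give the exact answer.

The ratio is (k**3 - 16*k - 21)/(k**3 + 2*k**2 - 38*k - 21).
Gosper form: A/B · C(k+1)/C(k) with A=k + 3, B=k + 7, C=k**2 - 5*k - 3.
Solve (k + 3)·f(k+1) − (k + 6)·f(k) = k**2 - 5*k - 3.
From deg A=1, deg B=1, deg C=2: d=3.
Solving with deg f ≤ 3: f(k) = k*(k**2 - 48*k - 13)/60.
Then R = B(k−1)f/C = k*(k + 6)*(k**2 - 48*k - 13)/(60*(k**2 - 5*k - 3)), so s_k = R(k)·t_k = k*(-k**2 + 48*k + 13)/(30*(k + 3)*(k + 4)*(k + 5)).
s_(k+1) − s_k = 2*(-k**2 + 5*k + 3)/(k**4 + 18*k**3 + 119*k**2 + 342*k + 360) = t_k.
Telescoping: Σ = s_(10) − s_(0) = 131/2730 − (0) = 131/2730.

Σ = 131/2730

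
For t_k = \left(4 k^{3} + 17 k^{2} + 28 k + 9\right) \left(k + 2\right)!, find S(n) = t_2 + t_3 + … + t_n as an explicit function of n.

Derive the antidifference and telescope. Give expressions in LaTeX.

S(n) = 4 n^{2} \left(n + 3\right)! + 9 n \left(n + 3\right)! + 2 \left(n + 3\right)! - 360

Compute t_(k+1)/t_k: get (4*k**4 + 41*k**3 + 161*k**2 + 280*k + 174)/(4*k**3 + 17*k**2 + 28*k + 9).
So A=k + 3 and B=1, with C=k**3 + 17*k**2/4 + 7*k + 9/4.
f must satisfy (k + 3)·f(k+1) − (1)·f(k) = k**3 + 17*k**2/4 + 7*k + 9/4.
Bound: deg f ≤ 2.
A polynomial solution: f(k) = (k + 1)*(4*k - 3)/4.
So s_k = (B(k−1)f/C)·t_k = ((k + 1)*(4*k - 3)/(4*k**3 + 17*k**2 + 28*k + 9))·t_k = (k + 1)*(4*k - 3)*factorial(k + 2).
Check: Δs_k = (4*k**3 + 17*k**2 + 28*k + 9)*factorial(k + 2). ✓
Evaluate: s_(n+1) = (n + 2)*(4*n + 1)*factorial(n + 3); subtract s_(2) = 360 ⇒ S(n) = 4*n**2*factorial(n + 3) + 9*n*factorial(n + 3) + 2*factorial(n + 3) - 360.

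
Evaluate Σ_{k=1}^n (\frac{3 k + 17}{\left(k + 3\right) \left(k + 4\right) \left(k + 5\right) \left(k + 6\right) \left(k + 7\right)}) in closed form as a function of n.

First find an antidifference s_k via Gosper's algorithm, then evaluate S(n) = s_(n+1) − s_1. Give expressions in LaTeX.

S(n) = \frac{n \left(n^{2} + 16 n + 83\right)}{140 \left(n^{3} + 16 n^{2} + 83 n + 140\right)}

Step 1: r(k) = (k + 3)*(3*k + 20)/((k + 8)*(3*k + 17)).
Normal form (A,B,C) = (k + 3, k + 8, k + 17/3).
Solve (k + 3)·f(k+1) − (k + 7)·f(k) = k + 17/3.
Bound: deg f ≤ 4.
Match coefficients ⇒ f(k) = k*(k + 5)*(k**2 + 13*k + 54)/216.
Then R = B(k−1)f/C = k*(k + 5)*(k + 7)*(k**2 + 13*k + 54)/(72*(3*k + 17)), so s_k = R(k)·t_k = k*(k**2 + 13*k + 54)/(72*(k**3 + 13*k**2 + 54*k + 72)).
s_(k+1) − s_k = (3*k + 17)/(k**5 + 25*k**4 + 245*k**3 + 1175*k**2 + 2754*k + 2520) = t_k.
s_(n+1) = (n**3 + 16*n**2 + 83*n + 68)/(72*(n**3 + 16*n**2 + 83*n + 140)) and s_(1) = 17/2520, so S(n) = n*(n**2 + 16*n + 83)/(140*(n**3 + 16*n**2 + 83*n + 140)).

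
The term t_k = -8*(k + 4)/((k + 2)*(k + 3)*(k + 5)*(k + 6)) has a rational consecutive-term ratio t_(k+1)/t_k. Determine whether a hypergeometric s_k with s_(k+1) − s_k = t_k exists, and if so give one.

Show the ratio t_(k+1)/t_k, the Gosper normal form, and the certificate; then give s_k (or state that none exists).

s_k = 2*k*(-k - 7)/(5*(k**2 + 7*k + 10))

The ratio is (k + 2)*(k + 5)**2/((k + 4)**2*(k + 7)).
A = k + 2, B = k + 7, C = k**2 + 8*k + 16.
Need (k + 2)·f(k+1) − (k + 6)·f(k) = k**2 + 8*k + 16.
deg f ≤ 4 (via 1,1,2).
Match coefficients ⇒ f(k) = k*(k + 3)*(k + 4)*(k + 7)/20.
Then R = B(k−1)f/C = k*(k + 3)*(k + 6)*(k + 7)/(20*(k + 4)), so s_k = R(k)·t_k = 2*k*(-k - 7)/(5*(k**2 + 7*k + 10)).
Check: Δs_k = 8*(-k - 4)/(k**4 + 16*k**3 + 91*k**2 + 216*k + 180). ✓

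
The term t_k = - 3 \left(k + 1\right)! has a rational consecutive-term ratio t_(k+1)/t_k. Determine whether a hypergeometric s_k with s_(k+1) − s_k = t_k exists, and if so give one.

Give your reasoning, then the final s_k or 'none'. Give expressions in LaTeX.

no hypergeometric antidifference exists

Step 1: r(k) = k + 2.
Normal form (A,B,C) = (k + 2, 1, 1).
Set up (k + 2)·f(k+1) − (1)·f(k) − (1) = 0.
Degrees (1,0,0) ⇒ d ≤ -1.
Bound -1 < 0, so the key equation has no polynomial solution.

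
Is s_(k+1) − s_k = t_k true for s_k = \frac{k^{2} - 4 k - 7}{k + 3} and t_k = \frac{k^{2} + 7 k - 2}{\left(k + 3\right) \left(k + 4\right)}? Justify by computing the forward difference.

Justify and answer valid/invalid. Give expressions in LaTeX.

valid; difference matches t_k

s_(k+1) = (k**2 - 2*k - 10)/(k + 4)
s_(k+1) − s_k = (k**2 + 7*k - 2)/(k**2 + 7*k + 12)
(s_(k+1) − s_k) − t_k = 0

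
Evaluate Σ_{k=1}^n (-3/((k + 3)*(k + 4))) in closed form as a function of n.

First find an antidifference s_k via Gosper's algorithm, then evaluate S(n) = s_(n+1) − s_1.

The ratio is (k + 3)/(k + 5).
Normal form (A,B,C) = (k + 3, k + 5, 1).
Key eq: (k + 3)·f(k+1) = (k + 4)·f(k) + (1).
deg f ≤ 1 (via 1,1,0).
Match coefficients ⇒ f(k) = k/3.
R(k) = B(k−1)·f(k)/C(k) = k*(k + 4)/3; s_k = R·t_k = -k/(k + 3).
Check: Δs_k = -3/(k**2 + 7*k + 12). ✓
Evaluate: s_(n+1) = (-n - 1)/(n + 4); subtract s_(1) = -1/4 ⇒ S(n) = -3*n/(4*n + 16).

S(n) = -3*n/(4*n + 16)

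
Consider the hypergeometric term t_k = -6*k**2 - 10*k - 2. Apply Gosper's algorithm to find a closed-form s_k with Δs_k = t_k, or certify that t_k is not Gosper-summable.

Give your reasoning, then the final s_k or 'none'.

t_(k+1)/t_k = (3*k**2 + 11*k + 9)/(3*k**2 + 5*k + 1).
A = 1, B = 1, C = k**2 + 5*k/3 + 1/3.
Key eq: (1)·f(k+1) = (1)·f(k) + (k**2 + 5*k/3 + 1/3).
d = 3 from the (0,0,2) case.
Solve for f: f(k) = k*(k**2 + k - 1)/3 (degree 3 ≤ 3).
Certificate R = B(k−1)f/C = k*(k**2 + k - 1)/(3*k**2 + 5*k + 1) gives s_k = 2*k*(-k**2 - k + 1).
Check: Δs_k = -6*k**2 - 10*k - 2. ✓

s_k = 2*k*(-k**2 - k + 1)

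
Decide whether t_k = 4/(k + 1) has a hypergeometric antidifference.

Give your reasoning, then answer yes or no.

The ratio is (k + 1)/(k + 2).
So A=k + 1 and B=k + 2, with C=1.
Key eq: (k + 1)·f(k+1) = (k + 1)·f(k) + (1).
d = 0 from the (1,1,0) case.
Write f(k) = c0. Then LHS − RHS = -1, requiring -1 = 0: contradictory. No certificate.

No. Not Gosper-summable.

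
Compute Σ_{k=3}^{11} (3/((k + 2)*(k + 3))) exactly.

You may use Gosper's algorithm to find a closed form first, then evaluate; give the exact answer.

The ratio is (k + 2)/(k + 4).
Gosper form: A/B · C(k+1)/C(k) with A=k + 2, B=k + 4, C=1.
Key eq: (k + 2)·f(k+1) = (k + 3)·f(k) + (1).
From deg A=1, deg B=1, deg C=0: d=1.
A polynomial solution: f(k) = k/2.
Get s_k = R·t_k = 3*k/(2*(k + 2)) with R(k) = B(k−1)f(k)/C(k) = k*(k + 3)/2.
Δs = 3/(k**2 + 5*k + 6), as required.
Evaluate s at k=12 and k=3: 9/7 and 9/10; difference 27/70.

Σ = 27/70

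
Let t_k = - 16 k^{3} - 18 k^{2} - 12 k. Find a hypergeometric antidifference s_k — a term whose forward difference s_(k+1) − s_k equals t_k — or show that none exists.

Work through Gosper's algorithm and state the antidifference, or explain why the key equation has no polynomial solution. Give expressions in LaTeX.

t_(k+1)/t_k = (8*k**3 + 33*k**2 + 48*k + 23)/(k*(8*k**2 + 9*k + 6)).
Gosper form: A/B · C(k+1)/C(k) with A=1, B=1, C=k**3 + 9*k**2/8 + 3*k/4.
Set up (1)·f(k+1) − (1)·f(k) − (k**3 + 9*k**2/8 + 3*k/4) = 0.
deg f ≤ 4 (via 0,0,3).
A polynomial solution: f(k) = k*(k - 1)*(4*k**2 + 2*k + 3)/16.
Then R = B(k−1)f/C = (k - 1)*(4*k**2 + 2*k + 3)/(2*(8*k**2 + 9*k + 6)), so s_k = R(k)·t_k = k*(-4*k**3 + 2*k**2 - k + 3).
Check: Δs_k = 2*k*(-8*k**2 - 9*k - 6). ✓

s_k = k \left(- 4 k^{3} + 2 k^{2} - k + 3\right)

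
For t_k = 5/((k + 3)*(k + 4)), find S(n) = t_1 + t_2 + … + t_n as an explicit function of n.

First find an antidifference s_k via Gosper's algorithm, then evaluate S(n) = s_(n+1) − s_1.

S(n) = 5*n/(4*(n + 4))

t_(k+1)/t_k = (k + 3)/(k + 5).
A = k + 3, B = k + 5, C = 1.
Need (k + 3)·f(k+1) − (k + 4)·f(k) = 1.
d = 1 from the (1,1,0) case.
Match coefficients ⇒ f(k) = k/3.
Certificate R = B(k−1)f/C = k*(k + 4)/3 gives s_k = 5*k/(3*(k + 3)).
Check: Δs_k = 5/(k**2 + 7*k + 12). ✓
Telescope: S(n) = s_(n+1) − s_(1) = 5*(n + 1)/(3*(n + 4)) − (5/12) = 5*n/(4*(n + 4)).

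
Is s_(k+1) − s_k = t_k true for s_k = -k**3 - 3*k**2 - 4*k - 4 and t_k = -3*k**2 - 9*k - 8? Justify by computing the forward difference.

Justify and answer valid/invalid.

s_(k+1) = -k**3 - 6*k**2 - 13*k - 12
s_(k+1) − s_k = -3*k**2 - 9*k - 8
(s_(k+1) − s_k) − t_k = 0

Valid: the claim telescopes to t_k.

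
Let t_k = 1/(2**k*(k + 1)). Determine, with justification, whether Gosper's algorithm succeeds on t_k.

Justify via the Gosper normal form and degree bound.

No — key equation has no polynomial f.

The ratio is (k + 1)/(2*(k + 2)).
Gosper form: A/B · C(k+1)/C(k) with A=k/2 + 1/2, B=k + 2, C=1.
Key eq: (k/2 + 1/2)·f(k+1) = (k + 1)·f(k) + (1).
From deg A=1, deg B=1, deg C=0: d=-1.
Negative degree bound (-1): no f exists, t_k not Gosper-summable.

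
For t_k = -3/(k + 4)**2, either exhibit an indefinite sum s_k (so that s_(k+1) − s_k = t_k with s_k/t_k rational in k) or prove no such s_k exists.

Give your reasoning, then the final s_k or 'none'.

The ratio is (k + 4)**2/(k + 5)**2.
Gosper form: A/B · C(k+1)/C(k) with A=k**2 + 8*k + 16, B=k**2 + 10*k + 25, C=1.
Need (k**2 + 8*k + 16)·f(k+1) − (k**2 + 8*k + 16)·f(k) = 1.
deg f ≤ 0 (via 2,2,0).
f = c0 ⇒ A·f(k+1) − B(k−1)·f(k) − C = -1. The system {-1 = 0} is inconsistent; no antidifference.

not Gosper-summable; s_k does not exist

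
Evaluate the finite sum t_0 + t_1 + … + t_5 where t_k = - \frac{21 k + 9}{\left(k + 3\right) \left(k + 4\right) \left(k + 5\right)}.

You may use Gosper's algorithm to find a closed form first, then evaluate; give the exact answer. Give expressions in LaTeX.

Σ = -6/5

r(k) = (k + 3)*(7*k + 10)/((k + 6)*(7*k + 3)) after simplifying.
Factor: A=k + 3; B=k + 6; C=k + 3/7.
f must satisfy (k + 3)·f(k+1) − (k + 5)·f(k) = k + 3/7.
From deg A=1, deg B=1, deg C=1: d=2.
Solve for f: f(k) = k**2/7 (degree 2 ≤ 2).
So s_k = (B(k−1)f/C)·t_k = (k**2*(k + 5)/(7*k + 3))·t_k = -3*k**2/(k**2 + 7*k + 12).
s_(k+1) − s_k = 3*(-7*k - 3)/(k**3 + 12*k**2 + 47*k + 60) = t_k.
Sum = s_(6) − s_(0); s_(6) = -6/5, s_(0) = 0 ⇒ -6/5.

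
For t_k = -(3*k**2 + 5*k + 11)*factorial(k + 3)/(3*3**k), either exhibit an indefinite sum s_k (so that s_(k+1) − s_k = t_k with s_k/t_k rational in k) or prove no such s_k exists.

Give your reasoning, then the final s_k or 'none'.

s_k = -(3*k - 1)*factorial(k + 3)/3**k

Compute t_(k+1)/t_k: get (k + 4)*(5*k + 3*(k + 1)**2 + 16)/(3*(3*k**2 + 5*k + 11)).
A = k/3 + 4/3, B = 1, C = k**2 + 5*k/3 + 11/3.
Solve (k/3 + 4/3)·f(k+1) − (1)·f(k) = k**2 + 5*k/3 + 11/3.
Degrees (1,0,2) ⇒ d ≤ 1.
Coefficient equations give f(k) = 3*k - 1.
Certificate R = B(k−1)f/C = 3*(3*k - 1)/(3*k**2 + 5*k + 11) gives s_k = -(3*k - 1)*factorial(k + 3)/3**k.
Check: Δs_k = -(3*k**2 + 5*k + 11)*factorial(k + 3)/(3*3**k). ✓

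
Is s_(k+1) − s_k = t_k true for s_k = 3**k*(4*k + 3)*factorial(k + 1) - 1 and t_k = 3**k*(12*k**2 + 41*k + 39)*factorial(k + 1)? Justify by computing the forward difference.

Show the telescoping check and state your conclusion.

Valid: the claim telescopes to t_k.

s_(k+1) = 3**(k + 1)*(4*k + 7)*factorial(k + 2) - 1
s_(k+1) − s_k = 3**k*(12*k**2 + 41*k + 39)*factorial(k + 1)
(s_(k+1) − s_k) − t_k = 0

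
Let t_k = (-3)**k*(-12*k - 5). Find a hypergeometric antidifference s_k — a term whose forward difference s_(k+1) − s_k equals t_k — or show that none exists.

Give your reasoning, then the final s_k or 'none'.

t_(k+1)/t_k = 3*(-12*k - 17)/(12*k + 5).
Gosper form: A/B · C(k+1)/C(k) with A=-3, B=1, C=k + 5/12.
Key eq: (-3)·f(k+1) = (1)·f(k) + (k + 5/12).
deg f ≤ 1 (via 0,0,1).
Solving with deg f ≤ 1: f(k) = -(3*k - 1)/12.
R(k) = B(k−1)·f(k)/C(k) = -(3*k - 1)/(12*k + 5); s_k = R·t_k = (-3)**k*(3*k - 1).
Check: Δs_k = (-3)**k*(-12*k - 5). ✓

s_k = (-3)**k*(3*k - 1)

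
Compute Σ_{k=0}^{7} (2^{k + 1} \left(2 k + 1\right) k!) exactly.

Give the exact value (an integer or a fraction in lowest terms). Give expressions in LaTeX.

Step 1: r(k) = 2*(k + 1)*(2*k + 3)/(2*k + 1).
So A=2*k + 2 and B=1, with C=k + 1/2.
Set up (2*k + 2)·f(k+1) − (1)·f(k) − (k + 1/2) = 0.
Bound: deg f ≤ 0.
Solve for f: f(k) = 1/2 (degree 0 ≤ 0).
So s_k = (B(k−1)f/C)·t_k = (1/(2*k + 1))·t_k = 2**(k + 1)*factorial(k).
Check: Δs_k = 2**(k + 1)*(2*k + 1)*factorial(k). ✓
Telescoping: Σ = s_(8) − s_(0) = 20643840 − (2) = 20643838.

Σ = 20643838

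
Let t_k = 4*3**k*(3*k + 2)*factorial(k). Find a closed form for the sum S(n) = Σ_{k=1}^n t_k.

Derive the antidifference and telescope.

Compute t_(k+1)/t_k: get 3*(k + 1)*(3*k + 5)/(3*k + 2).
Factor: A=3*k + 3; B=1; C=k + 2/3.
Solve (3*k + 3)·f(k+1) − (1)·f(k) = k + 2/3.
d = 0 from the (1,0,1) case.
Coefficient equations give f(k) = 1/3.
Get s_k = R·t_k = 4*3**k*factorial(k) with R(k) = B(k−1)f(k)/C(k) = 1/(3*k + 2).
Δs = 4*3**k*(3*k + 2)*factorial(k), as required.
Evaluate: s_(n+1) = 12*3**n*factorial(n + 1); subtract s_(1) = 12 ⇒ S(n) = 12*3**n*factorial(n + 1) - 12.

S(n) = 12*3**n*factorial(n + 1) - 12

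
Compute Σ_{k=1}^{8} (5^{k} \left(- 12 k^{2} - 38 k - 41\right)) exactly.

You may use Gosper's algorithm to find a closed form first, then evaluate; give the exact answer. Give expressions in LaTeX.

Σ = -517578080

Step 1: r(k) = 5*(12*k**2 + 62*k + 91)/(12*k**2 + 38*k + 41).
A = 5, B = 1, C = k**2 + 19*k/6 + 41/12.
Solve (5)·f(k+1) − (1)·f(k) = k**2 + 19*k/6 + 41/12.
deg f ≤ 2 (via 0,0,2).
Solving with deg f ≤ 2: f(k) = (3*k**2 + 2*k + 4)/12.
So s_k = (B(k−1)f/C)·t_k = ((3*k**2 + 2*k + 4)/(12*k**2 + 38*k + 41))·t_k = 5**k*(-3*k**2 - 2*k - 4).
Δs = 5**k*(-12*k**2 - 38*k - 41), as required.
Sum = s_(9) − s_(1); s_(9) = -517578125, s_(1) = -45 ⇒ -517578080.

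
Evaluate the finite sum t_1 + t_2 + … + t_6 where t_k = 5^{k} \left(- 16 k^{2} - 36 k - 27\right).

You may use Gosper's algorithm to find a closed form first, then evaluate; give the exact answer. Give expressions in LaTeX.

The ratio is 5*(16*k**2 + 68*k + 79)/(16*k**2 + 36*k + 27).
Gosper form: A/B · C(k+1)/C(k) with A=5, B=1, C=k**2 + 9*k/4 + 27/16.
Need (5)·f(k+1) − (1)·f(k) = k**2 + 9*k/4 + 27/16.
d = 2 from the (0,0,2) case.
Coefficient equations give f(k) = (4*k**2 - k + 3)/16.
Certificate R = B(k−1)f/C = (4*k**2 - k + 3)/(16*k**2 + 36*k + 27) gives s_k = 5**k*(-4*k**2 + k - 3).
Check: Δs_k = 5**k*(-16*k**2 - 36*k - 27). ✓
Sum = s_(7) − s_(1); s_(7) = -15000000, s_(1) = -30 ⇒ -14999970.

Σ = -14999970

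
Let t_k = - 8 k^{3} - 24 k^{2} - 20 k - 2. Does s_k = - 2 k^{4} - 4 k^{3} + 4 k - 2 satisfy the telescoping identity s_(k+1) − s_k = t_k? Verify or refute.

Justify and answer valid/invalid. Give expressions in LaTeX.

s_(k+1) = 4*k - 2*(k + 1)**4 - 4*(k + 1)**3 + 2
s_(k+1) − s_k = -8*k**3 - 24*k**2 - 20*k - 2
(s_(k+1) − s_k) − t_k = 0

Valid: the claim telescopes to t_k.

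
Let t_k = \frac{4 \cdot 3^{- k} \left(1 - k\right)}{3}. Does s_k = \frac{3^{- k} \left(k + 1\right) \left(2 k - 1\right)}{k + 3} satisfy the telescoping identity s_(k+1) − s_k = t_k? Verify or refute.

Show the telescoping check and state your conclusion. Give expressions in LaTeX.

s_(k+1) = (k + 2)*(2*k + 1)/(3*3**k*(k + 4))
s_(k+1) − s_k = 2*(-2*k**3 - 8*k**2 + 4*k + 9)/(3*3**k*(k**2 + 7*k + 12))
(s_(k+1) − s_k) − t_k = 2*(4*k**2 + 14*k - 15)/(3*3**k*(k**2 + 7*k + 12))

Invalid: residual \frac{2 \cdot 3^{- k} \left(4 k^{2} + 14 k - 15\right)}{3 \left(k^{2} + 7 k + 12\right)} ≠ 0.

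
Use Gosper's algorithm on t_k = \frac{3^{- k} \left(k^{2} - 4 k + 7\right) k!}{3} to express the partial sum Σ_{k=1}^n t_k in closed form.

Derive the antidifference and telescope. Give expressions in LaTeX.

S(n) = 3^{- n - 1} \left(2 \cdot 3^{n} + n^{2} n! - n n! - 2 n!\right)

r(k) = (k**3 - k**2 + 2*k + 4)/(3*(k**2 - 4*k + 7)) after simplifying.
A = k/3 + 1/3, B = 1, C = k**2 - 4*k + 7.
Solve (k/3 + 1/3)·f(k+1) − (1)·f(k) = k**2 - 4*k + 7.
Degrees (1,0,2) ⇒ d ≤ 1.
Match coefficients ⇒ f(k) = 3*(k - 3).
So s_k = (B(k−1)f/C)·t_k = (3*(k - 3)/(k**2 - 4*k + 7))·t_k = (k - 3)*factorial(k)/3**k.
Check: Δs_k = (k**2 - 4*k + 7)*factorial(k)/(3*3**k). ✓
Evaluate: s_(n+1) = 3**(-n - 1)*(n - 2)*factorial(n + 1); subtract s_(1) = -2/3 ⇒ S(n) = 3**(-n - 1)*(2*3**n + n**2*factorial(n) - n*factorial(n) - 2*factorial(n)).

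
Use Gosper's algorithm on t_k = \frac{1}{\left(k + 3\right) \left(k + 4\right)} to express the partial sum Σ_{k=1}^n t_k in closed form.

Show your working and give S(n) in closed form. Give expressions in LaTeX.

The ratio is (k + 3)/(k + 5).
Gosper form: A/B · C(k+1)/C(k) with A=k + 3, B=k + 5, C=1.
Solve (k + 3)·f(k+1) − (k + 4)·f(k) = 1.
d = 1 from the (1,1,0) case.
A polynomial solution: f(k) = k/3.
Certificate R = B(k−1)f/C = k*(k + 4)/3 gives s_k = k/(3*(k + 3)).
Check: Δs_k = 1/(k**2 + 7*k + 12). ✓
Σ_(k=1)^n t_k = s_(n+1) − s_(1) = ((n + 1)/(3*(n + 4))) − (1/12), i.e. n/(4*(n + 4)).

S(n) = \frac{n}{4 \left(n + 4\right)}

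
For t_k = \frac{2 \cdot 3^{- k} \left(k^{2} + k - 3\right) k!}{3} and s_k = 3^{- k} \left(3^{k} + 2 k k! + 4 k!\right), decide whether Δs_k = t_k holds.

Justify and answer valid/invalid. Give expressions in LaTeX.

s_(k+1) = (3*3**k + 2*k**2*factorial(k) + 8*k*factorial(k) + 6*factorial(k))/(3*3**k)
s_(k+1) − s_k = 2*(k**2 + k - 3)*factorial(k)/(3*3**k)
(s_(k+1) − s_k) − t_k = 0

Valid — Δs_k = t_k.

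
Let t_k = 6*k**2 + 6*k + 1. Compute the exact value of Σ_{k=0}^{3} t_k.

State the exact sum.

t_(k+1)/t_k = (6*k**2 + 18*k + 13)/(6*k**2 + 6*k + 1).
Gosper form: A/B · C(k+1)/C(k) with A=1, B=1, C=k**2 + k + 1/6.
Key eq: (1)·f(k+1) = (1)·f(k) + (k**2 + k + 1/6).
From deg A=0, deg B=0, deg C=2: d=3.
A polynomial solution: f(k) = k*(2*k**2 - 1)/6.
Certificate R = B(k−1)f/C = k*(2*k**2 - 1)/(6*k**2 + 6*k + 1) gives s_k = 2*k**3 - k.
Verify: 6*k**2 + 6*k + 1 matches t_k.
Σ_(k=0)^(3) t_k = s_(4) − s_(0) = 124 − (0) = 124.

Σ = 124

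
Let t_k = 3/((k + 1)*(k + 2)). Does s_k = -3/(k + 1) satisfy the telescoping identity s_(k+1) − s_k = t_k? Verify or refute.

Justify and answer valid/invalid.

s_(k+1) = -3/(k + 2)
s_(k+1) − s_k = 3/((k + 1)*(k + 2))
(s_(k+1) − s_k) − t_k = 0

valid; difference matches t_k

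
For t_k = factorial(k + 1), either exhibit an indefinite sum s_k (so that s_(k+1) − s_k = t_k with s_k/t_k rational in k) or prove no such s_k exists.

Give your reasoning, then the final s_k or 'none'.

Step 1: r(k) = k + 2.
A = k + 2, B = 1, C = 1.
f must satisfy (k + 2)·f(k+1) − (1)·f(k) = 1.
deg f ≤ -1 (via 1,0,0).
deg f ≤ -1 is impossible — no certificate.

none — t_k is not Gosper-summable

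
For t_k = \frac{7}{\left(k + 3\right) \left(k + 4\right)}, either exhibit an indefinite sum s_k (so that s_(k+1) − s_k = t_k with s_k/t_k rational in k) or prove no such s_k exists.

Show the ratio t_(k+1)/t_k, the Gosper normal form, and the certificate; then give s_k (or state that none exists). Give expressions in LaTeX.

The ratio is (k + 3)/(k + 5).
Take A(k)=k + 3, B(k)=k + 5, C(k)=1.
f must satisfy (k + 3)·f(k+1) − (k + 4)·f(k) = 1.
Bound: deg f ≤ 1.
A polynomial solution: f(k) = k/3.
Then R = B(k−1)f/C = k*(k + 4)/3, so s_k = R(k)·t_k = 7*k/(3*(k + 3)).
Check: Δs_k = 7/(k**2 + 7*k + 12). ✓

s_k = \frac{7 k}{3 \left(k + 3\right)}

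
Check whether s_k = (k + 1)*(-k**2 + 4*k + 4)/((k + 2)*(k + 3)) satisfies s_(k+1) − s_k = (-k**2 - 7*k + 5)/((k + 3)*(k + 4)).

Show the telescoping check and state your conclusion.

Invalid: residual (9*k + 2)/(k**3 + 9*k**2 + 26*k + 24) ≠ 0.

s_(k+1) = (-k**3 + 11*k + 14)/(k**2 + 7*k + 12)
s_(k+1) − s_k = (-k**3 - 9*k**2 + 12)/(k**3 + 9*k**2 + 26*k + 24)
(s_(k+1) − s_k) − t_k = (9*k + 2)/(k**3 + 9*k**2 + 26*k + 24)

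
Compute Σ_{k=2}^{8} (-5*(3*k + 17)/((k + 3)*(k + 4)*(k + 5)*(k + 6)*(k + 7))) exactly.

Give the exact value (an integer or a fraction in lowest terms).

Compute t_(k+1)/t_k: get (k + 3)*(3*k + 20)/((k + 8)*(3*k + 17)).
So A=k + 3 and B=k + 8, with C=k + 17/3.
Set up (k + 3)·f(k+1) − (k + 7)·f(k) − (k + 17/3) = 0.
deg f ≤ 4 (via 1,1,1).
A polynomial solution: f(k) = k*(k + 5)*(k**2 + 13*k + 54)/216.
R(k) = B(k−1)·f(k)/C(k) = k*(k + 5)*(k + 7)*(k**2 + 13*k + 54)/(72*(3*k + 17)); s_k = R·t_k = 5*k*(-k**2 - 13*k - 54)/(72*(k**3 + 13*k**2 + 54*k + 72)).
Verify: 5*(-3*k - 17)/(k**5 + 25*k**4 + 245*k**3 + 1175*k**2 + 2754*k + 2520) matches t_k.
Sum = s_(9) − s_(2); s_(9) = -7/104, s_(2) = -7/144 ⇒ -35/1872.

Σ = -35/1872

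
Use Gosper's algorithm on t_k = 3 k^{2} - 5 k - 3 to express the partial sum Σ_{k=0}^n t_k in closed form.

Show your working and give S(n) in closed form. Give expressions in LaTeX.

S(n) = n^{3} - n^{2} - 5 n - 3

The ratio is (3*k**2 + k - 5)/(3*k**2 - 5*k - 3).
A = 1, B = 1, C = k**2 - 5*k/3 - 1.
f must satisfy (1)·f(k+1) − (1)·f(k) = k**2 - 5*k/3 - 1.
From deg A=0, deg B=0, deg C=2: d=3.
Solving with deg f ≤ 3: f(k) = k**2*(k - 4)/3.
Get s_k = R·t_k = k**2*(k - 4) with R(k) = B(k−1)f(k)/C(k) = k**2*(k - 4)/(3*k**2 - 5*k - 3).
s_(k+1) − s_k = 3*k**2 - 5*k - 3 = t_k.
s_(n+1) = n**3 - n**2 - 5*n - 3 and s_(0) = 0, so S(n) = n**3 - n**2 - 5*n - 3.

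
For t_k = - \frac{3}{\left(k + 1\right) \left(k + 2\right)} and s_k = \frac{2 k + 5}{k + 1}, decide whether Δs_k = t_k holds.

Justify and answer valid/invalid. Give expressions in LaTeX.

valid; difference matches t_k

s_(k+1) = (2*k + 7)/(k + 2)
s_(k+1) − s_k = -3/(k**2 + 3*k + 2)
(s_(k+1) − s_k) − t_k = 0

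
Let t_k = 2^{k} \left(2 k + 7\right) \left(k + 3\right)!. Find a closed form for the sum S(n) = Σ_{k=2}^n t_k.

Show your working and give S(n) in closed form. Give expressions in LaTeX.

r(k) = 2*(k + 4)*(2*k + 9)/(2*k + 7) after simplifying.
Factor: A=2*k + 8; B=1; C=k + 7/2.
Key eq: (2*k + 8)·f(k+1) = (1)·f(k) + (k + 7/2).
deg f ≤ 0 (via 1,0,1).
Coefficient equations give f(k) = 1/2.
Then R = B(k−1)f/C = 1/(2*k + 7), so s_k = R(k)·t_k = 2**k*factorial(k + 3).
s_(k+1) − s_k = 2**k*(2*k + 7)*factorial(k + 3) = t_k.
Evaluate: s_(n+1) = 2**(n + 1)*factorial(n + 4); subtract s_(2) = 480 ⇒ S(n) = 2*2**n*factorial(n + 4) - 480.

S(n) = 2 \cdot 2^{n} \left(n + 4\right)! - 480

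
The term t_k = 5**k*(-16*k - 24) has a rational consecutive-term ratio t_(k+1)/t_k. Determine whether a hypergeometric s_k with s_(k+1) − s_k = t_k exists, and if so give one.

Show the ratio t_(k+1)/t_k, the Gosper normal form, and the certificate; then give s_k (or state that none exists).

Step 1: r(k) = 5*(2*k + 5)/(2*k + 3).
Take A(k)=5, B(k)=1, C(k)=k + 3/2.
Solve (5)·f(k+1) − (1)·f(k) = k + 3/2.
deg f ≤ 1 (via 0,0,1).
Solve for f: f(k) = (4*k + 1)/16 (degree 1 ≤ 1).
Certificate R = B(k−1)f/C = (4*k + 1)/(8*(2*k + 3)) gives s_k = 5**k*(-4*k - 1).
Check: Δs_k = 5**k*(-16*k - 24). ✓

s_k = 5**k*(-4*k - 1)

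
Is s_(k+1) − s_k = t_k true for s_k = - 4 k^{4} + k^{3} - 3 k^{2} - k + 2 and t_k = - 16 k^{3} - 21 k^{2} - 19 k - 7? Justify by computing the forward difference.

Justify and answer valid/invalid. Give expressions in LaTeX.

Valid — Δs_k = t_k.

s_(k+1) = -k - 4*(k + 1)**4 + (k + 1)**3 - 3*(k + 1)**2 + 1
s_(k+1) − s_k = -16*k**3 - 21*k**2 - 19*k - 7
(s_(k+1) − s_k) − t_k = 0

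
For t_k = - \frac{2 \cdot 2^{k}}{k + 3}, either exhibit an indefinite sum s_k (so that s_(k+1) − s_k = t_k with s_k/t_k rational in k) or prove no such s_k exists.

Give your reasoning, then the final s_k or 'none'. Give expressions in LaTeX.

r(k) = 2*(k + 3)/(k + 4) after simplifying.
Factor: A=2*k + 6; B=k + 4; C=1.
Set up (2*k + 6)·f(k+1) − (k + 3)·f(k) − (1) = 0.
deg f ≤ -1 (via 1,1,0).
deg f ≤ -1 is impossible — no certificate.

no hypergeometric antidifference exists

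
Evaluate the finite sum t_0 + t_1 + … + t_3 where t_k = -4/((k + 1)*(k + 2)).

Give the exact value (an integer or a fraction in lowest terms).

Compute t_(k+1)/t_k: get (k + 1)/(k + 3).
Factor: A=k + 1; B=k + 3; C=1.
f must satisfy (k + 1)·f(k+1) − (k + 2)·f(k) = 1.
d = 1 from the (1,1,0) case.
Solve for f: f(k) = k (degree 1 ≤ 1).
Get s_k = R·t_k = -4*k/(k + 1) with R(k) = B(k−1)f(k)/C(k) = k*(k + 2).
Check: Δs_k = -4/(k**2 + 3*k + 2). ✓
Σ_(k=0)^(3) t_k = s_(4) − s_(0) = -16/5 − (0) = -16/5.

Σ = -16/5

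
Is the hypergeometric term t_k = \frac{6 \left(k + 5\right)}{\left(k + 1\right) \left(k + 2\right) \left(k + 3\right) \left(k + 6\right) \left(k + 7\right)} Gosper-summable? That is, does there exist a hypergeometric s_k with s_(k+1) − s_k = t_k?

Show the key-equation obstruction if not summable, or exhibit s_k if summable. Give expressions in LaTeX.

Yes. s_k = \frac{k \left(k^{2} + 9 k + 20\right)}{6 \left(k^{3} + 9 k^{2} + 20 k + 12\right)}.

Compute t_(k+1)/t_k: get (k + 1)*(k + 6)**2/((k + 4)*(k + 5)*(k + 8)).
So A=k + 1 and B=k + 8, with C=k**3 + 14*k**2 + 65*k + 100.
Solve (k + 1)·f(k+1) − (k + 7)·f(k) = k**3 + 14*k**2 + 65*k + 100.
Bound: deg f ≤ 6.
A polynomial solution: f(k) = k*(k + 3)*(k + 4)**2*(k + 5)**2/36.
Then R = B(k−1)f/C = k*(k + 3)*(k + 4)*(k + 7)/36, so s_k = R(k)·t_k = k*(k**2 + 9*k + 20)/(6*(k**3 + 9*k**2 + 20*k + 12)).
Verify: 6*(k + 5)/(k**5 + 19*k**4 + 131*k**3 + 401*k**2 + 540*k + 252) matches t_k.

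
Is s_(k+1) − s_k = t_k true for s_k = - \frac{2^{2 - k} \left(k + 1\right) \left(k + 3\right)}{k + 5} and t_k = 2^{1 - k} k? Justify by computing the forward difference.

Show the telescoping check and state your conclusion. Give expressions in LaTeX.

s_(k+1) = -2**(1 - k)*(k + 2)*(k + 4)/(k + 6)
s_(k+1) − s_k = 2**(1 - k)*(k**3 + 9*k**2 + 16*k - 4)/(k**2 + 11*k + 30)
(s_(k+1) − s_k) − t_k = 2**(2 - k)*(-k**2 - 7*k - 2)/(k**2 + 11*k + 30)

Invalid: residual \frac{2^{2 - k} \left(- k^{2} - 7 k - 2\right)}{k^{2} + 11 k + 30} ≠ 0.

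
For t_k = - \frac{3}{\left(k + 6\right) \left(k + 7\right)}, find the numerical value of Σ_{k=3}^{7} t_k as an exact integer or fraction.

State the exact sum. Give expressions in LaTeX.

Ratio r(k) = (k + 6)/(k + 8).
Gosper form: A/B · C(k+1)/C(k) with A=k + 6, B=k + 8, C=1.
f must satisfy (k + 6)·f(k+1) − (k + 7)·f(k) = 1.
From deg A=1, deg B=1, deg C=0: d=1.
A polynomial solution: f(k) = k/6.
Then R = B(k−1)f/C = k*(k + 7)/6, so s_k = R(k)·t_k = -k/(2*k + 12).
Verify: -3/(k**2 + 13*k + 42) matches t_k.
Telescoping: Σ = s_(8) − s_(3) = -2/7 − (-1/6) = -5/42.

Σ = -5/42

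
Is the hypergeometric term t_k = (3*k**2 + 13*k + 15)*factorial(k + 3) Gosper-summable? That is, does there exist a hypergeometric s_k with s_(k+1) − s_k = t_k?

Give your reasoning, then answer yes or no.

Step 1: r(k) = (k + 4)*(13*k + 3*(k + 1)**2 + 28)/(3*k**2 + 13*k + 15).
Take A(k)=k + 4, B(k)=1, C(k)=k**2 + 13*k/3 + 5.
Need (k + 4)·f(k+1) − (1)·f(k) = k**2 + 13*k/3 + 5.
deg f ≤ 1 (via 1,0,2).
Coefficient equations give f(k) = (3*k + 1)/3.
Get s_k = R·t_k = (3*k + 1)*factorial(k + 3) with R(k) = B(k−1)f(k)/C(k) = (3*k + 1)/(3*k**2 + 13*k + 15).
Check: Δs_k = (3*k**2 + 13*k + 15)*factorial(k + 3). ✓

Yes. s_k = (3*k + 1)*factorial(k + 3).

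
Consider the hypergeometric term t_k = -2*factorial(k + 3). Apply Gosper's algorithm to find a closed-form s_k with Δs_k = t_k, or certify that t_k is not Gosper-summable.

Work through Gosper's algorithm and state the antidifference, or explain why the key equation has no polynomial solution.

t_(k+1)/t_k = k + 4.
Factor: A=k + 4; B=1; C=1.
f must satisfy (k + 4)·f(k+1) − (1)·f(k) = 1.
Bound: deg f ≤ -1.
Negative degree bound (-1): no f exists, t_k not Gosper-summable.

no hypergeometric antidifference exists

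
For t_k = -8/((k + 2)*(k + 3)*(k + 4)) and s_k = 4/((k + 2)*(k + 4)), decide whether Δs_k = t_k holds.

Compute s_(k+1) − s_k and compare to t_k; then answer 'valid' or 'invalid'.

Invalid: residual 12/(k**4 + 14*k**3 + 71*k**2 + 154*k + 120) ≠ 0.

s_(k+1) = 4/((k + 3)*(k + 5))
s_(k+1) − s_k = 4*(-2*k - 7)/(k**4 + 14*k**3 + 71*k**2 + 154*k + 120)
(s_(k+1) − s_k) − t_k = 12/(k**4 + 14*k**3 + 71*k**2 + 154*k + 120)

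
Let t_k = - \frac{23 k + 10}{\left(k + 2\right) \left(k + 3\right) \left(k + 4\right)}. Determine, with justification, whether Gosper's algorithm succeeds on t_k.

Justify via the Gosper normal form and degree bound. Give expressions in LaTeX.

Step 1: r(k) = (k + 2)*(23*k + 33)/((k + 5)*(23*k + 10)).
A = k + 2, B = k + 5, C = k + 10/23.
Key eq: (k + 2)·f(k+1) = (k + 4)·f(k) + (k + 10/23).
Degrees (1,1,1) ⇒ d ≤ 2.
Coefficient equations give f(k) = k*(14*k + 1)/69.
So s_k = (B(k−1)f/C)·t_k = (k*(k + 4)*(14*k + 1)/(3*(23*k + 10)))·t_k = k*(-14*k - 1)/(3*(k + 2)*(k + 3)).
Δs = (-23*k - 10)/(k**3 + 9*k**2 + 26*k + 24), as required.

Yes. s_k = \frac{k \left(- 14 k - 1\right)}{3 \left(k + 2\right) \left(k + 3\right)}.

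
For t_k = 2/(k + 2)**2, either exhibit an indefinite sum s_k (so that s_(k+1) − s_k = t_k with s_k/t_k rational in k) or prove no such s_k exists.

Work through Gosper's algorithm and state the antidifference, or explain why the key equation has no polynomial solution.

t_(k+1)/t_k = (k + 2)**2/(k + 3)**2.
Take A(k)=k**2 + 4*k + 4, B(k)=k**2 + 6*k + 9, C(k)=1.
Set up (k**2 + 4*k + 4)·f(k+1) − (k**2 + 4*k + 4)·f(k) − (1) = 0.
d = 0 from the (2,2,0) case.
Generic f = c0 gives residual -1; -1 = 0 cannot hold, so t_k is not Gosper-summable.

not Gosper-summable; s_k does not exist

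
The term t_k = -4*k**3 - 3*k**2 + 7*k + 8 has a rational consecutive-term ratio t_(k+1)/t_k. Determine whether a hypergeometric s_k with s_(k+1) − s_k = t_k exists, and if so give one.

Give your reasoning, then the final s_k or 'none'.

s_k = k*(-k**3 + k**2 + 4*k + 4)

Compute t_(k+1)/t_k: get (4*k**3 + 15*k**2 + 11*k - 8)/(4*k**3 + 3*k**2 - 7*k - 8).
Take A(k)=1, B(k)=1, C(k)=k**3 + 3*k**2/4 - 7*k/4 - 2.
Need (1)·f(k+1) − (1)·f(k) = k**3 + 3*k**2/4 - 7*k/4 - 2.
Bound: deg f ≤ 4.
Solve for f: f(k) = k*(k**3 - k**2 - 4*k - 4)/4 (degree 4 ≤ 4).
So s_k = (B(k−1)f/C)·t_k = (k*(k**3 - k**2 - 4*k - 4)/(4*k**3 + 3*k**2 - 7*k - 8))·t_k = k*(-k**3 + k**2 + 4*k + 4).
Verify: -4*k**3 - 3*k**2 + 7*k + 8 matches t_k.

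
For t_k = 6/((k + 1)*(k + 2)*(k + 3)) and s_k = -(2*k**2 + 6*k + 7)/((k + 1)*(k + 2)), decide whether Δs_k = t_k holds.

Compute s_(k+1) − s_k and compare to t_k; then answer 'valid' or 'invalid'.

Valid: the claim telescopes to t_k.

s_(k+1) = (-6*k - 2*(k + 1)**2 - 13)/((k + 2)*(k + 3))
s_(k+1) − s_k = 6/(k**3 + 6*k**2 + 11*k + 6)
(s_(k+1) − s_k) − t_k = 0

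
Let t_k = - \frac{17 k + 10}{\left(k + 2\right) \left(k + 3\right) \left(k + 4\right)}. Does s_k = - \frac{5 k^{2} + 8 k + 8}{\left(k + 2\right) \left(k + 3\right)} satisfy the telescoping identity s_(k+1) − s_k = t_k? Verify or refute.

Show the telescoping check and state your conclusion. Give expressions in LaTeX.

s_(k+1) = (-8*k - 5*(k + 1)**2 - 16)/((k + 3)*(k + 4))
s_(k+1) − s_k = (-17*k - 10)/(k**3 + 9*k**2 + 26*k + 24)
(s_(k+1) − s_k) − t_k = 0

valid (s_(k+1) − s_k reduces to t_k)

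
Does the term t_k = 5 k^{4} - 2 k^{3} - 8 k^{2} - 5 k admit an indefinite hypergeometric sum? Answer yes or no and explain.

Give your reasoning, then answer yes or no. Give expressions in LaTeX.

Yes. s_k = k \left(k^{4} - 3 k^{3} + k + 1\right).

Ratio r(k) = (5*k**4 + 18*k**3 + 16*k**2 - 7*k - 10)/(k*(5*k**3 - 2*k**2 - 8*k - 5)).
Gosper form: A/B · C(k+1)/C(k) with A=1, B=1, C=k**4 - 2*k**3/5 - 8*k**2/5 - k.
Need (1)·f(k+1) − (1)·f(k) = k**4 - 2*k**3/5 - 8*k**2/5 - k.
Degrees (0,0,4) ⇒ d ≤ 5.
Match coefficients ⇒ f(k) = k*(k - 1)*(k**3 - 2*k**2 - 2*k - 1)/5.
Get s_k = R·t_k = k*(k**4 - 3*k**3 + k + 1) with R(k) = B(k−1)f(k)/C(k) = (k - 1)*(k**3 - 2*k**2 - 2*k - 1)/(5*k**3 - 2*k**2 - 8*k - 5).
Check: Δs_k = k*(5*k**3 - 2*k**2 - 8*k - 5). ✓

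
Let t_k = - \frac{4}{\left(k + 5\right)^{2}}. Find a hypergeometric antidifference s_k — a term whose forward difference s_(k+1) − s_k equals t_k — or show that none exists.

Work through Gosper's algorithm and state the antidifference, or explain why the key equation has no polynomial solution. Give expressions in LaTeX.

no hypergeometric antidifference exists

The ratio is (k + 5)**2/(k + 6)**2.
Gosper form: A/B · C(k+1)/C(k) with A=k**2 + 10*k + 25, B=k**2 + 12*k + 36, C=1.
Solve (k**2 + 10*k + 25)·f(k+1) − (k**2 + 10*k + 25)·f(k) = 1.
Degrees (2,2,0) ⇒ d ≤ 0.
Put f(k) = c0: A·f(k+1) − B(k−1)·f(k) − C = -1; need -1 = 0 — inconsistent ⇒ no f, not summable.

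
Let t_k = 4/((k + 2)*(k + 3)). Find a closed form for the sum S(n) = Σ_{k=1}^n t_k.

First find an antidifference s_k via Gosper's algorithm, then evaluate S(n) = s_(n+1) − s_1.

S(n) = 4*n/(3*(n + 3))

t_(k+1)/t_k = (k + 2)/(k + 4).
Take A(k)=k + 2, B(k)=k + 4, C(k)=1.
Set up (k + 2)·f(k+1) − (k + 3)·f(k) − (1) = 0.
deg f ≤ 1 (via 1,1,0).
Solve for f: f(k) = k/2 (degree 1 ≤ 1).
Certificate R = B(k−1)f/C = k*(k + 3)/2 gives s_k = 2*k/(k + 2).
Verify: 4/(k**2 + 5*k + 6) matches t_k.
Telescope: S(n) = s_(n+1) − s_(1) = 2*(n + 1)/(n + 3) − (2/3) = 4*n/(3*(n + 3)).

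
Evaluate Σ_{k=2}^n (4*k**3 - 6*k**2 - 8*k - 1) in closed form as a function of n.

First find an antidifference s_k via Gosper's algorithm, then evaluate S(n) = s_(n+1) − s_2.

Compute t_(k+1)/t_k: get (4*k**3 + 6*k**2 - 8*k - 11)/(4*k**3 - 6*k**2 - 8*k - 1).
Take A(k)=1, B(k)=1, C(k)=k**3 - 3*k**2/2 - 2*k - 1/4.
f must satisfy (1)·f(k+1) − (1)·f(k) = k**3 - 3*k**2/2 - 2*k - 1/4.
deg f ≤ 4 (via 0,0,3).
Solve for f: f(k) = k*(k**3 - 4*k**2 + 2)/4 (degree 4 ≤ 4).
So s_k = (B(k−1)f/C)·t_k = (k*(k**3 - 4*k**2 + 2)/(4*k**3 - 6*k**2 - 8*k - 1))·t_k = k*(k**3 - 4*k**2 + 2).
Δs = 4*k**3 - 6*k**2 - 8*k - 1, as required.
Evaluate: s_(n+1) = n**4 - 6*n**2 - 6*n - 1; subtract s_(2) = -12 ⇒ S(n) = n**4 - 6*n**2 - 6*n + 11.

S(n) = n**4 - 6*n**2 - 6*n + 11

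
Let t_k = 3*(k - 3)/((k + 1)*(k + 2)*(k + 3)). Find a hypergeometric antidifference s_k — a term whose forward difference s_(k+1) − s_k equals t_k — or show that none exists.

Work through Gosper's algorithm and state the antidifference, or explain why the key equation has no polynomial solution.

t_(k+1)/t_k = (k - 2)*(k + 1)/((k - 3)*(k + 4)).
Normal form (A,B,C) = (k + 1, k + 4, k - 3).
Set up (k + 1)·f(k+1) − (k + 3)·f(k) − (k - 3) = 0.
d = 2 from the (1,1,1) case.
Match coefficients ⇒ f(k) = -k*(k + 5)/2.
So s_k = (B(k−1)f/C)·t_k = (-k*(k + 3)*(k + 5)/(2*(k - 3)))·t_k = 3*k*(-k - 5)/(2*(k + 1)*(k + 2)).
s_(k+1) − s_k = 3*(k - 3)/(k**3 + 6*k**2 + 11*k + 6) = t_k.

s_k = 3*k*(-k - 5)/(2*(k + 1)*(k + 2))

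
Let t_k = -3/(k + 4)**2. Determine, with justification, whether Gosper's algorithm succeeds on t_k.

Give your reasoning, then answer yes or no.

No — the linear system for f has no solution.

t_(k+1)/t_k = (k + 4)**2/(k + 5)**2.
Normal form (A,B,C) = (k**2 + 8*k + 16, k**2 + 10*k + 25, 1).
Set up (k**2 + 8*k + 16)·f(k+1) − (k**2 + 8*k + 16)·f(k) − (1) = 0.
Degrees (2,2,0) ⇒ d ≤ 0.
f = c0 ⇒ A·f(k+1) − B(k−1)·f(k) − C = -1. The system {-1 = 0} is inconsistent; no antidifference.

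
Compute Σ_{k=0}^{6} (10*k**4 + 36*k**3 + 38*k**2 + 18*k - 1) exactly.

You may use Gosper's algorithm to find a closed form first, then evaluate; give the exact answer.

The ratio is (10*k**4 + 76*k**3 + 206*k**2 + 242*k + 101)/(10*k**4 + 36*k**3 + 38*k**2 + 18*k - 1).
Factor: A=1; B=1; C=k**4 + 18*k**3/5 + 19*k**2/5 + 9*k/5 - 1/10.
Need (1)·f(k+1) − (1)·f(k) = k**4 + 18*k**3/5 + 19*k**2/5 + 9*k/5 - 1/10.
d = 5 from the (0,0,4) case.
Coefficient equations give f(k) = k*(2*k**4 + 4*k**3 - 2*k**2 - k - 4)/10.
Get s_k = R·t_k = k*(2*k**4 + 4*k**3 - 2*k**2 - k - 4) with R(k) = B(k−1)f(k)/C(k) = k*(2*k**4 + 4*k**3 - 2*k**2 - k - 4)/(10*k**4 + 36*k**3 + 38*k**2 + 18*k - 1).
Δs = 10*k**4 + 36*k**3 + 38*k**2 + 18*k - 1, as required.
Evaluate s at k=7 and k=0: 42455 and 0; difference 42455.

Σ = 42455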